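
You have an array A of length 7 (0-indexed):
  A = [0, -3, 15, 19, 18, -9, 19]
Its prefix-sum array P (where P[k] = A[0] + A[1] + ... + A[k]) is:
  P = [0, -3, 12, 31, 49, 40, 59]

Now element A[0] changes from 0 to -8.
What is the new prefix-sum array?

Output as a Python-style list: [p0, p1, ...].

Change: A[0] 0 -> -8, delta = -8
P[k] for k < 0: unchanged (A[0] not included)
P[k] for k >= 0: shift by delta = -8
  P[0] = 0 + -8 = -8
  P[1] = -3 + -8 = -11
  P[2] = 12 + -8 = 4
  P[3] = 31 + -8 = 23
  P[4] = 49 + -8 = 41
  P[5] = 40 + -8 = 32
  P[6] = 59 + -8 = 51

Answer: [-8, -11, 4, 23, 41, 32, 51]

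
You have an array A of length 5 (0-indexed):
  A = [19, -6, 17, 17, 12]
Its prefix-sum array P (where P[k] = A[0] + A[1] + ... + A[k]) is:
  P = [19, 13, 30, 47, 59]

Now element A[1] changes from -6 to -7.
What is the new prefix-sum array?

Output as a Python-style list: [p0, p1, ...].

Answer: [19, 12, 29, 46, 58]

Derivation:
Change: A[1] -6 -> -7, delta = -1
P[k] for k < 1: unchanged (A[1] not included)
P[k] for k >= 1: shift by delta = -1
  P[0] = 19 + 0 = 19
  P[1] = 13 + -1 = 12
  P[2] = 30 + -1 = 29
  P[3] = 47 + -1 = 46
  P[4] = 59 + -1 = 58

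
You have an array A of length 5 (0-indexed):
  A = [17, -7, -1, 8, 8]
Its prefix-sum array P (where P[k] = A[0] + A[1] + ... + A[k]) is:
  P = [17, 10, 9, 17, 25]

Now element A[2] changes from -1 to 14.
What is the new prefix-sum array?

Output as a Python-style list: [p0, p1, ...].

Change: A[2] -1 -> 14, delta = 15
P[k] for k < 2: unchanged (A[2] not included)
P[k] for k >= 2: shift by delta = 15
  P[0] = 17 + 0 = 17
  P[1] = 10 + 0 = 10
  P[2] = 9 + 15 = 24
  P[3] = 17 + 15 = 32
  P[4] = 25 + 15 = 40

Answer: [17, 10, 24, 32, 40]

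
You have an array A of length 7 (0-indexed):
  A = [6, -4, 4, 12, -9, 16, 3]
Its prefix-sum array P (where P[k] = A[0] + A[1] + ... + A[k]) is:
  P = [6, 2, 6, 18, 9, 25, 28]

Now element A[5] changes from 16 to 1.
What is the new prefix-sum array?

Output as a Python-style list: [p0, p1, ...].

Answer: [6, 2, 6, 18, 9, 10, 13]

Derivation:
Change: A[5] 16 -> 1, delta = -15
P[k] for k < 5: unchanged (A[5] not included)
P[k] for k >= 5: shift by delta = -15
  P[0] = 6 + 0 = 6
  P[1] = 2 + 0 = 2
  P[2] = 6 + 0 = 6
  P[3] = 18 + 0 = 18
  P[4] = 9 + 0 = 9
  P[5] = 25 + -15 = 10
  P[6] = 28 + -15 = 13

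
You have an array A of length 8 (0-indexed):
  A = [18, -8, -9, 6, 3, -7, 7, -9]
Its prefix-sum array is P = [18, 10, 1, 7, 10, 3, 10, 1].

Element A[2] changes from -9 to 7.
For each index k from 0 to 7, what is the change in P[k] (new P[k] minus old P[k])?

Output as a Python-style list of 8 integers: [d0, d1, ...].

Answer: [0, 0, 16, 16, 16, 16, 16, 16]

Derivation:
Element change: A[2] -9 -> 7, delta = 16
For k < 2: P[k] unchanged, delta_P[k] = 0
For k >= 2: P[k] shifts by exactly 16
Delta array: [0, 0, 16, 16, 16, 16, 16, 16]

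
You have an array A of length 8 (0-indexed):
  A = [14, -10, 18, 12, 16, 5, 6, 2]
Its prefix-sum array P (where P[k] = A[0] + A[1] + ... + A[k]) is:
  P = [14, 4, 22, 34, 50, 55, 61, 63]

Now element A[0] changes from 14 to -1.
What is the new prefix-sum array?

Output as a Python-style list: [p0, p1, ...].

Change: A[0] 14 -> -1, delta = -15
P[k] for k < 0: unchanged (A[0] not included)
P[k] for k >= 0: shift by delta = -15
  P[0] = 14 + -15 = -1
  P[1] = 4 + -15 = -11
  P[2] = 22 + -15 = 7
  P[3] = 34 + -15 = 19
  P[4] = 50 + -15 = 35
  P[5] = 55 + -15 = 40
  P[6] = 61 + -15 = 46
  P[7] = 63 + -15 = 48

Answer: [-1, -11, 7, 19, 35, 40, 46, 48]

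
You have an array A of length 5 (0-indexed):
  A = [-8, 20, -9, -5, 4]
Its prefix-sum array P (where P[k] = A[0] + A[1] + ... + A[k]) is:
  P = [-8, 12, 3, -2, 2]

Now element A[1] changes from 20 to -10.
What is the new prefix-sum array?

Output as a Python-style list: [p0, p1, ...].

Answer: [-8, -18, -27, -32, -28]

Derivation:
Change: A[1] 20 -> -10, delta = -30
P[k] for k < 1: unchanged (A[1] not included)
P[k] for k >= 1: shift by delta = -30
  P[0] = -8 + 0 = -8
  P[1] = 12 + -30 = -18
  P[2] = 3 + -30 = -27
  P[3] = -2 + -30 = -32
  P[4] = 2 + -30 = -28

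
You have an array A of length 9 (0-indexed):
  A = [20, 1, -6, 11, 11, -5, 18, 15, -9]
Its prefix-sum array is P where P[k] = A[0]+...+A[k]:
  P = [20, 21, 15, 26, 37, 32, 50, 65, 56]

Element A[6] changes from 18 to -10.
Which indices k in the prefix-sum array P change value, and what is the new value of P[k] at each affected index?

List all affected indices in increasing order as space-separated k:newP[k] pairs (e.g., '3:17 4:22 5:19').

P[k] = A[0] + ... + A[k]
P[k] includes A[6] iff k >= 6
Affected indices: 6, 7, ..., 8; delta = -28
  P[6]: 50 + -28 = 22
  P[7]: 65 + -28 = 37
  P[8]: 56 + -28 = 28

Answer: 6:22 7:37 8:28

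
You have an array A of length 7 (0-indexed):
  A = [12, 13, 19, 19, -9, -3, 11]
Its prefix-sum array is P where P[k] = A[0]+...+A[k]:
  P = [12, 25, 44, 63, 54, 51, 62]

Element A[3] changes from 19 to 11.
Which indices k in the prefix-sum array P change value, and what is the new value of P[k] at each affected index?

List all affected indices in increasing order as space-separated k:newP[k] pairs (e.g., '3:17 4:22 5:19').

Answer: 3:55 4:46 5:43 6:54

Derivation:
P[k] = A[0] + ... + A[k]
P[k] includes A[3] iff k >= 3
Affected indices: 3, 4, ..., 6; delta = -8
  P[3]: 63 + -8 = 55
  P[4]: 54 + -8 = 46
  P[5]: 51 + -8 = 43
  P[6]: 62 + -8 = 54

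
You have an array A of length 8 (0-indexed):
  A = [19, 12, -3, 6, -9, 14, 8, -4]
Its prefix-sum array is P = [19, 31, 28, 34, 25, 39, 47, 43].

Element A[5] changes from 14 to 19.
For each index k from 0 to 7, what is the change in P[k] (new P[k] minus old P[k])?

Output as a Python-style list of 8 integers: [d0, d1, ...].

Element change: A[5] 14 -> 19, delta = 5
For k < 5: P[k] unchanged, delta_P[k] = 0
For k >= 5: P[k] shifts by exactly 5
Delta array: [0, 0, 0, 0, 0, 5, 5, 5]

Answer: [0, 0, 0, 0, 0, 5, 5, 5]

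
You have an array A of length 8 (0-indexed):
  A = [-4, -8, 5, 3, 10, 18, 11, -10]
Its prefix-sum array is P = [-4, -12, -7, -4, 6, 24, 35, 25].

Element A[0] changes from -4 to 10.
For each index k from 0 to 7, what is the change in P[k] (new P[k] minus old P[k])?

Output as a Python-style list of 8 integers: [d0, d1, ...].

Element change: A[0] -4 -> 10, delta = 14
For k < 0: P[k] unchanged, delta_P[k] = 0
For k >= 0: P[k] shifts by exactly 14
Delta array: [14, 14, 14, 14, 14, 14, 14, 14]

Answer: [14, 14, 14, 14, 14, 14, 14, 14]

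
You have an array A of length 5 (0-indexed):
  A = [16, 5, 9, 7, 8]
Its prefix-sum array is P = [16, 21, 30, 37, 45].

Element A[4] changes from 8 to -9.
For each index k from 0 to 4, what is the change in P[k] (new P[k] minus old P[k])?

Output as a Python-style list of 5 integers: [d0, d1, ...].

Answer: [0, 0, 0, 0, -17]

Derivation:
Element change: A[4] 8 -> -9, delta = -17
For k < 4: P[k] unchanged, delta_P[k] = 0
For k >= 4: P[k] shifts by exactly -17
Delta array: [0, 0, 0, 0, -17]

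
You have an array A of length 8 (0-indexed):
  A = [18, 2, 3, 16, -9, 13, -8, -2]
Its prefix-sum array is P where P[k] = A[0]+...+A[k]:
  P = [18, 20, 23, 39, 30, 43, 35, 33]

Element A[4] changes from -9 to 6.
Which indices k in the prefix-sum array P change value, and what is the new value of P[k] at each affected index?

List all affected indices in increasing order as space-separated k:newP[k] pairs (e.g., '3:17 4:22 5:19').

P[k] = A[0] + ... + A[k]
P[k] includes A[4] iff k >= 4
Affected indices: 4, 5, ..., 7; delta = 15
  P[4]: 30 + 15 = 45
  P[5]: 43 + 15 = 58
  P[6]: 35 + 15 = 50
  P[7]: 33 + 15 = 48

Answer: 4:45 5:58 6:50 7:48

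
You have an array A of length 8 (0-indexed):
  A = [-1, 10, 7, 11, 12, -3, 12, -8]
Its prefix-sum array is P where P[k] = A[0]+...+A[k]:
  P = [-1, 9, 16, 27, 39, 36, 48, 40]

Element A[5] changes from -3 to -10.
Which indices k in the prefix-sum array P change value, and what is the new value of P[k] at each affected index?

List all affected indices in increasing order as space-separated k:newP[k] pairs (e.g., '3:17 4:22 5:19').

Answer: 5:29 6:41 7:33

Derivation:
P[k] = A[0] + ... + A[k]
P[k] includes A[5] iff k >= 5
Affected indices: 5, 6, ..., 7; delta = -7
  P[5]: 36 + -7 = 29
  P[6]: 48 + -7 = 41
  P[7]: 40 + -7 = 33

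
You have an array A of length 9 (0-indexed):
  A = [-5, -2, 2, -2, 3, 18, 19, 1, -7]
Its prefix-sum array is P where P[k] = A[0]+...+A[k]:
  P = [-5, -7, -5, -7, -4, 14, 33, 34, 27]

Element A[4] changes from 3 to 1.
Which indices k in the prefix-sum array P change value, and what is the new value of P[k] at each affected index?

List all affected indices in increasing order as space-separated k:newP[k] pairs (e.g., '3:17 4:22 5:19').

Answer: 4:-6 5:12 6:31 7:32 8:25

Derivation:
P[k] = A[0] + ... + A[k]
P[k] includes A[4] iff k >= 4
Affected indices: 4, 5, ..., 8; delta = -2
  P[4]: -4 + -2 = -6
  P[5]: 14 + -2 = 12
  P[6]: 33 + -2 = 31
  P[7]: 34 + -2 = 32
  P[8]: 27 + -2 = 25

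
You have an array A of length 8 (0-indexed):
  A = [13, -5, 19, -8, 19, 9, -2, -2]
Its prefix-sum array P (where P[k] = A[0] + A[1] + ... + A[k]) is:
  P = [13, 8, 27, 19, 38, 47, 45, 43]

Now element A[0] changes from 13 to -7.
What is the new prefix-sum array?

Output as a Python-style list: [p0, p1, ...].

Answer: [-7, -12, 7, -1, 18, 27, 25, 23]

Derivation:
Change: A[0] 13 -> -7, delta = -20
P[k] for k < 0: unchanged (A[0] not included)
P[k] for k >= 0: shift by delta = -20
  P[0] = 13 + -20 = -7
  P[1] = 8 + -20 = -12
  P[2] = 27 + -20 = 7
  P[3] = 19 + -20 = -1
  P[4] = 38 + -20 = 18
  P[5] = 47 + -20 = 27
  P[6] = 45 + -20 = 25
  P[7] = 43 + -20 = 23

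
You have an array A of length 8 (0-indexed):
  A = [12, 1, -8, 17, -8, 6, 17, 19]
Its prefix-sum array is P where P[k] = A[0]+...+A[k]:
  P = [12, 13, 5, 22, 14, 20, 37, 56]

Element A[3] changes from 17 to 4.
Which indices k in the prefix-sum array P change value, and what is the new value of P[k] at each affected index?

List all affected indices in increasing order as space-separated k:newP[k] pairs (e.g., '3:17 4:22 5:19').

Answer: 3:9 4:1 5:7 6:24 7:43

Derivation:
P[k] = A[0] + ... + A[k]
P[k] includes A[3] iff k >= 3
Affected indices: 3, 4, ..., 7; delta = -13
  P[3]: 22 + -13 = 9
  P[4]: 14 + -13 = 1
  P[5]: 20 + -13 = 7
  P[6]: 37 + -13 = 24
  P[7]: 56 + -13 = 43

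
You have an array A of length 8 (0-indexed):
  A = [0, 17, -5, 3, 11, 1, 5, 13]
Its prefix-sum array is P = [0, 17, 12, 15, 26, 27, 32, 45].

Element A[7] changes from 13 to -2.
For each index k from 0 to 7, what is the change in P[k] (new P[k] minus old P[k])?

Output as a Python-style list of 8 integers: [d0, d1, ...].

Element change: A[7] 13 -> -2, delta = -15
For k < 7: P[k] unchanged, delta_P[k] = 0
For k >= 7: P[k] shifts by exactly -15
Delta array: [0, 0, 0, 0, 0, 0, 0, -15]

Answer: [0, 0, 0, 0, 0, 0, 0, -15]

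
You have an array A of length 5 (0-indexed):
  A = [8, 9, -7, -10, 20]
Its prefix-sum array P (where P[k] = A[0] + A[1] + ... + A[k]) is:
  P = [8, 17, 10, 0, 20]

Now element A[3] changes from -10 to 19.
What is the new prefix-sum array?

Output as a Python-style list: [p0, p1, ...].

Answer: [8, 17, 10, 29, 49]

Derivation:
Change: A[3] -10 -> 19, delta = 29
P[k] for k < 3: unchanged (A[3] not included)
P[k] for k >= 3: shift by delta = 29
  P[0] = 8 + 0 = 8
  P[1] = 17 + 0 = 17
  P[2] = 10 + 0 = 10
  P[3] = 0 + 29 = 29
  P[4] = 20 + 29 = 49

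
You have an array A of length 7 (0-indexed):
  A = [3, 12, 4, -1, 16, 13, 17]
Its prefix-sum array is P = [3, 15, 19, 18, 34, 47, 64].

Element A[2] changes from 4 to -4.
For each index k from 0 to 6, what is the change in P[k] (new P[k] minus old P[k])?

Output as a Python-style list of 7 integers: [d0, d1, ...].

Element change: A[2] 4 -> -4, delta = -8
For k < 2: P[k] unchanged, delta_P[k] = 0
For k >= 2: P[k] shifts by exactly -8
Delta array: [0, 0, -8, -8, -8, -8, -8]

Answer: [0, 0, -8, -8, -8, -8, -8]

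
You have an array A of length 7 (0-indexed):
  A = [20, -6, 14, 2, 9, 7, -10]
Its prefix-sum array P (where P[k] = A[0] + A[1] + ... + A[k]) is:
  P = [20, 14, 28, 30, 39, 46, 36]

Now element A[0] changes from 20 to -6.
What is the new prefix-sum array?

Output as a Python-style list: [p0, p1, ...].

Answer: [-6, -12, 2, 4, 13, 20, 10]

Derivation:
Change: A[0] 20 -> -6, delta = -26
P[k] for k < 0: unchanged (A[0] not included)
P[k] for k >= 0: shift by delta = -26
  P[0] = 20 + -26 = -6
  P[1] = 14 + -26 = -12
  P[2] = 28 + -26 = 2
  P[3] = 30 + -26 = 4
  P[4] = 39 + -26 = 13
  P[5] = 46 + -26 = 20
  P[6] = 36 + -26 = 10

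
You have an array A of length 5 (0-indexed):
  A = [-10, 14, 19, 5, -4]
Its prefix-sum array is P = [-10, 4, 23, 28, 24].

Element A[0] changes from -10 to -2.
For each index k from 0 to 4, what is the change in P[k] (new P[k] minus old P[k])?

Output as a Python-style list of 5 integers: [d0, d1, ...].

Element change: A[0] -10 -> -2, delta = 8
For k < 0: P[k] unchanged, delta_P[k] = 0
For k >= 0: P[k] shifts by exactly 8
Delta array: [8, 8, 8, 8, 8]

Answer: [8, 8, 8, 8, 8]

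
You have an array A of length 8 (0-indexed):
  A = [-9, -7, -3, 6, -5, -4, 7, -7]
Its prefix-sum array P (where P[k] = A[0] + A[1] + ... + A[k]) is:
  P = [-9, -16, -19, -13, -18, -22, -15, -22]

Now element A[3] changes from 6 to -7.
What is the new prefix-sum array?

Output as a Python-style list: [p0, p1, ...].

Change: A[3] 6 -> -7, delta = -13
P[k] for k < 3: unchanged (A[3] not included)
P[k] for k >= 3: shift by delta = -13
  P[0] = -9 + 0 = -9
  P[1] = -16 + 0 = -16
  P[2] = -19 + 0 = -19
  P[3] = -13 + -13 = -26
  P[4] = -18 + -13 = -31
  P[5] = -22 + -13 = -35
  P[6] = -15 + -13 = -28
  P[7] = -22 + -13 = -35

Answer: [-9, -16, -19, -26, -31, -35, -28, -35]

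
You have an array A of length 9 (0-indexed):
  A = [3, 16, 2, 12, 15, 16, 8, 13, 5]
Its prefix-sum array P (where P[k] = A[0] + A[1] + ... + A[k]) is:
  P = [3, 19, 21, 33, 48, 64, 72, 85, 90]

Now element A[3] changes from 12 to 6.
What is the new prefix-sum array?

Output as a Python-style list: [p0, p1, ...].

Change: A[3] 12 -> 6, delta = -6
P[k] for k < 3: unchanged (A[3] not included)
P[k] for k >= 3: shift by delta = -6
  P[0] = 3 + 0 = 3
  P[1] = 19 + 0 = 19
  P[2] = 21 + 0 = 21
  P[3] = 33 + -6 = 27
  P[4] = 48 + -6 = 42
  P[5] = 64 + -6 = 58
  P[6] = 72 + -6 = 66
  P[7] = 85 + -6 = 79
  P[8] = 90 + -6 = 84

Answer: [3, 19, 21, 27, 42, 58, 66, 79, 84]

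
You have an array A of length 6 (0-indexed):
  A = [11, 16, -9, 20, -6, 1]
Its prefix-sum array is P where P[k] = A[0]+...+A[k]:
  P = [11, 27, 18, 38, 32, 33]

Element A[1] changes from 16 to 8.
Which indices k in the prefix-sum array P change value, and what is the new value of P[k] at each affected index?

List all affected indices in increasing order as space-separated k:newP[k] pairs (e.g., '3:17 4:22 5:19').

P[k] = A[0] + ... + A[k]
P[k] includes A[1] iff k >= 1
Affected indices: 1, 2, ..., 5; delta = -8
  P[1]: 27 + -8 = 19
  P[2]: 18 + -8 = 10
  P[3]: 38 + -8 = 30
  P[4]: 32 + -8 = 24
  P[5]: 33 + -8 = 25

Answer: 1:19 2:10 3:30 4:24 5:25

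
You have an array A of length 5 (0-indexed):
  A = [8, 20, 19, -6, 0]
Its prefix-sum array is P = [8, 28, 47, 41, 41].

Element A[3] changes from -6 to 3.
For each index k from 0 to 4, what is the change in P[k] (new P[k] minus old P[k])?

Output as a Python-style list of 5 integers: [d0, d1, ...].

Element change: A[3] -6 -> 3, delta = 9
For k < 3: P[k] unchanged, delta_P[k] = 0
For k >= 3: P[k] shifts by exactly 9
Delta array: [0, 0, 0, 9, 9]

Answer: [0, 0, 0, 9, 9]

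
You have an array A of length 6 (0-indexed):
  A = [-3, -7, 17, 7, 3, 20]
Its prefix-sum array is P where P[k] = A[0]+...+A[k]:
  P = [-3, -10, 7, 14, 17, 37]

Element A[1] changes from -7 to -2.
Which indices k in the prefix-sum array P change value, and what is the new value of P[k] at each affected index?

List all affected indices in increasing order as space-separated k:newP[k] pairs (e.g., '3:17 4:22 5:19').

Answer: 1:-5 2:12 3:19 4:22 5:42

Derivation:
P[k] = A[0] + ... + A[k]
P[k] includes A[1] iff k >= 1
Affected indices: 1, 2, ..., 5; delta = 5
  P[1]: -10 + 5 = -5
  P[2]: 7 + 5 = 12
  P[3]: 14 + 5 = 19
  P[4]: 17 + 5 = 22
  P[5]: 37 + 5 = 42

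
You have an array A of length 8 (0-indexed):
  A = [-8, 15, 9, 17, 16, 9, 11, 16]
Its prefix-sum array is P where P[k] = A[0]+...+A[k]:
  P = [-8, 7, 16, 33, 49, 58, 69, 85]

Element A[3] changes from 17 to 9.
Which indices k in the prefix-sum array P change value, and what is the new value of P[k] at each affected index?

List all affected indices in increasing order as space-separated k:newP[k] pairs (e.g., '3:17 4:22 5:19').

Answer: 3:25 4:41 5:50 6:61 7:77

Derivation:
P[k] = A[0] + ... + A[k]
P[k] includes A[3] iff k >= 3
Affected indices: 3, 4, ..., 7; delta = -8
  P[3]: 33 + -8 = 25
  P[4]: 49 + -8 = 41
  P[5]: 58 + -8 = 50
  P[6]: 69 + -8 = 61
  P[7]: 85 + -8 = 77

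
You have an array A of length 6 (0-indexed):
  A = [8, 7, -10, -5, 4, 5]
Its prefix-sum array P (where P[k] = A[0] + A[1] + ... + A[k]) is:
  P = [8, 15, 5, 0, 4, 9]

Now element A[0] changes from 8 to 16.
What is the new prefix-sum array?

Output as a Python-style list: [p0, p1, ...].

Change: A[0] 8 -> 16, delta = 8
P[k] for k < 0: unchanged (A[0] not included)
P[k] for k >= 0: shift by delta = 8
  P[0] = 8 + 8 = 16
  P[1] = 15 + 8 = 23
  P[2] = 5 + 8 = 13
  P[3] = 0 + 8 = 8
  P[4] = 4 + 8 = 12
  P[5] = 9 + 8 = 17

Answer: [16, 23, 13, 8, 12, 17]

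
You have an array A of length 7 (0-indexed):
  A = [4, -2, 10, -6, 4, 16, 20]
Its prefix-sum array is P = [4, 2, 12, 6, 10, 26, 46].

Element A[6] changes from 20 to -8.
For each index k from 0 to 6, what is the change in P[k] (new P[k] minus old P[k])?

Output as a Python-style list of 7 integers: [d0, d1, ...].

Answer: [0, 0, 0, 0, 0, 0, -28]

Derivation:
Element change: A[6] 20 -> -8, delta = -28
For k < 6: P[k] unchanged, delta_P[k] = 0
For k >= 6: P[k] shifts by exactly -28
Delta array: [0, 0, 0, 0, 0, 0, -28]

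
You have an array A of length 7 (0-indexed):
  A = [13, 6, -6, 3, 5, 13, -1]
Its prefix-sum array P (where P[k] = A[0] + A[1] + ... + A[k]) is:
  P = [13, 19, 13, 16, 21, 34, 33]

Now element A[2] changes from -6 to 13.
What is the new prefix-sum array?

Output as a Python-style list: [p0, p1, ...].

Answer: [13, 19, 32, 35, 40, 53, 52]

Derivation:
Change: A[2] -6 -> 13, delta = 19
P[k] for k < 2: unchanged (A[2] not included)
P[k] for k >= 2: shift by delta = 19
  P[0] = 13 + 0 = 13
  P[1] = 19 + 0 = 19
  P[2] = 13 + 19 = 32
  P[3] = 16 + 19 = 35
  P[4] = 21 + 19 = 40
  P[5] = 34 + 19 = 53
  P[6] = 33 + 19 = 52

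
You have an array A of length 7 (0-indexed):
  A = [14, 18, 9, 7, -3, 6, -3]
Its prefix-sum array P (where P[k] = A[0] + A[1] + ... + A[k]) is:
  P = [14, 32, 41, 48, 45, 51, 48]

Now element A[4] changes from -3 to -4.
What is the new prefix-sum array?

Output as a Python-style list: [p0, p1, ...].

Change: A[4] -3 -> -4, delta = -1
P[k] for k < 4: unchanged (A[4] not included)
P[k] for k >= 4: shift by delta = -1
  P[0] = 14 + 0 = 14
  P[1] = 32 + 0 = 32
  P[2] = 41 + 0 = 41
  P[3] = 48 + 0 = 48
  P[4] = 45 + -1 = 44
  P[5] = 51 + -1 = 50
  P[6] = 48 + -1 = 47

Answer: [14, 32, 41, 48, 44, 50, 47]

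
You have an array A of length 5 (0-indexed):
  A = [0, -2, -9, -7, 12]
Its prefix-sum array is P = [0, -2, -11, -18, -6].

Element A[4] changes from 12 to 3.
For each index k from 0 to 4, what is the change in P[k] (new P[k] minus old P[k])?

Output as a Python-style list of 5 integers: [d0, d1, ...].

Answer: [0, 0, 0, 0, -9]

Derivation:
Element change: A[4] 12 -> 3, delta = -9
For k < 4: P[k] unchanged, delta_P[k] = 0
For k >= 4: P[k] shifts by exactly -9
Delta array: [0, 0, 0, 0, -9]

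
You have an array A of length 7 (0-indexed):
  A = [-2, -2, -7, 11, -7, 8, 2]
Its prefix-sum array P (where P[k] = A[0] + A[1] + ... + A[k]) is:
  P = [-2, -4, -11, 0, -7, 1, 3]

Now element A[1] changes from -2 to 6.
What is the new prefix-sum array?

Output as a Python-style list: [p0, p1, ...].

Answer: [-2, 4, -3, 8, 1, 9, 11]

Derivation:
Change: A[1] -2 -> 6, delta = 8
P[k] for k < 1: unchanged (A[1] not included)
P[k] for k >= 1: shift by delta = 8
  P[0] = -2 + 0 = -2
  P[1] = -4 + 8 = 4
  P[2] = -11 + 8 = -3
  P[3] = 0 + 8 = 8
  P[4] = -7 + 8 = 1
  P[5] = 1 + 8 = 9
  P[6] = 3 + 8 = 11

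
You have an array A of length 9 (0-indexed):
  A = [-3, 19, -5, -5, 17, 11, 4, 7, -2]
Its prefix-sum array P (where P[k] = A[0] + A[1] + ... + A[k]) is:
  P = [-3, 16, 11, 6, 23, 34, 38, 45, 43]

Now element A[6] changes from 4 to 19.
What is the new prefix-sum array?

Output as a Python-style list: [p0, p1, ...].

Change: A[6] 4 -> 19, delta = 15
P[k] for k < 6: unchanged (A[6] not included)
P[k] for k >= 6: shift by delta = 15
  P[0] = -3 + 0 = -3
  P[1] = 16 + 0 = 16
  P[2] = 11 + 0 = 11
  P[3] = 6 + 0 = 6
  P[4] = 23 + 0 = 23
  P[5] = 34 + 0 = 34
  P[6] = 38 + 15 = 53
  P[7] = 45 + 15 = 60
  P[8] = 43 + 15 = 58

Answer: [-3, 16, 11, 6, 23, 34, 53, 60, 58]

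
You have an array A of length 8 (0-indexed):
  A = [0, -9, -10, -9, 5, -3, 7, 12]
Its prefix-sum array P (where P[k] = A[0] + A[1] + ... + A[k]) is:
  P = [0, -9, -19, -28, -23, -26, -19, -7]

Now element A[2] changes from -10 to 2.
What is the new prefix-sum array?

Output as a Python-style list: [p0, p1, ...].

Answer: [0, -9, -7, -16, -11, -14, -7, 5]

Derivation:
Change: A[2] -10 -> 2, delta = 12
P[k] for k < 2: unchanged (A[2] not included)
P[k] for k >= 2: shift by delta = 12
  P[0] = 0 + 0 = 0
  P[1] = -9 + 0 = -9
  P[2] = -19 + 12 = -7
  P[3] = -28 + 12 = -16
  P[4] = -23 + 12 = -11
  P[5] = -26 + 12 = -14
  P[6] = -19 + 12 = -7
  P[7] = -7 + 12 = 5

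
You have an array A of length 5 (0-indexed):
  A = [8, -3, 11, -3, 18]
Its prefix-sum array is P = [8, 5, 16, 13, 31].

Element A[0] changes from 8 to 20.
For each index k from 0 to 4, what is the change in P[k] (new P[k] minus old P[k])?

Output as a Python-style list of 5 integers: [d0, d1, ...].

Element change: A[0] 8 -> 20, delta = 12
For k < 0: P[k] unchanged, delta_P[k] = 0
For k >= 0: P[k] shifts by exactly 12
Delta array: [12, 12, 12, 12, 12]

Answer: [12, 12, 12, 12, 12]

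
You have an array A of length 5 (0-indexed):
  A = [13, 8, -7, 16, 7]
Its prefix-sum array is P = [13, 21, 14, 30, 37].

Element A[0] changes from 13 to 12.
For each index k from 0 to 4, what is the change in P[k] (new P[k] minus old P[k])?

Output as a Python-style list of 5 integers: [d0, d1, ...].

Answer: [-1, -1, -1, -1, -1]

Derivation:
Element change: A[0] 13 -> 12, delta = -1
For k < 0: P[k] unchanged, delta_P[k] = 0
For k >= 0: P[k] shifts by exactly -1
Delta array: [-1, -1, -1, -1, -1]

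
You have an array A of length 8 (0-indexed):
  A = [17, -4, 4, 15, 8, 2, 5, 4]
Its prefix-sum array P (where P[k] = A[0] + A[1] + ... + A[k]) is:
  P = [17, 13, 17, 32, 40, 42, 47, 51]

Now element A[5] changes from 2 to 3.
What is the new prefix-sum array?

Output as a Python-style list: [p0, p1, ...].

Answer: [17, 13, 17, 32, 40, 43, 48, 52]

Derivation:
Change: A[5] 2 -> 3, delta = 1
P[k] for k < 5: unchanged (A[5] not included)
P[k] for k >= 5: shift by delta = 1
  P[0] = 17 + 0 = 17
  P[1] = 13 + 0 = 13
  P[2] = 17 + 0 = 17
  P[3] = 32 + 0 = 32
  P[4] = 40 + 0 = 40
  P[5] = 42 + 1 = 43
  P[6] = 47 + 1 = 48
  P[7] = 51 + 1 = 52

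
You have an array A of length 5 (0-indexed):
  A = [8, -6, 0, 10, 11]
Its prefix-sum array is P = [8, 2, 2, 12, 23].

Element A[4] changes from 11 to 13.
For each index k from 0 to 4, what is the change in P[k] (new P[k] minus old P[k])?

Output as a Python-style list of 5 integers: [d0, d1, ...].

Answer: [0, 0, 0, 0, 2]

Derivation:
Element change: A[4] 11 -> 13, delta = 2
For k < 4: P[k] unchanged, delta_P[k] = 0
For k >= 4: P[k] shifts by exactly 2
Delta array: [0, 0, 0, 0, 2]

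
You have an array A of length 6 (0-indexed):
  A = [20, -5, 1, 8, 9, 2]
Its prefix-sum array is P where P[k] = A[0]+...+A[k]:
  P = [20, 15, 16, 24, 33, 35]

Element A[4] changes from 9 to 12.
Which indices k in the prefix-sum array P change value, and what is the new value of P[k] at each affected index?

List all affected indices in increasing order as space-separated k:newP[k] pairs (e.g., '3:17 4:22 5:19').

Answer: 4:36 5:38

Derivation:
P[k] = A[0] + ... + A[k]
P[k] includes A[4] iff k >= 4
Affected indices: 4, 5, ..., 5; delta = 3
  P[4]: 33 + 3 = 36
  P[5]: 35 + 3 = 38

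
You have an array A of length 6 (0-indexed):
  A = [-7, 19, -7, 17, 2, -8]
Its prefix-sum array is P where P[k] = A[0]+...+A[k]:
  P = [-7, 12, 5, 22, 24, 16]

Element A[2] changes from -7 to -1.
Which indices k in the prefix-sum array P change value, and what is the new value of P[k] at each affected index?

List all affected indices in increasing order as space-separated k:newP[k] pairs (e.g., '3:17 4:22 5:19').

Answer: 2:11 3:28 4:30 5:22

Derivation:
P[k] = A[0] + ... + A[k]
P[k] includes A[2] iff k >= 2
Affected indices: 2, 3, ..., 5; delta = 6
  P[2]: 5 + 6 = 11
  P[3]: 22 + 6 = 28
  P[4]: 24 + 6 = 30
  P[5]: 16 + 6 = 22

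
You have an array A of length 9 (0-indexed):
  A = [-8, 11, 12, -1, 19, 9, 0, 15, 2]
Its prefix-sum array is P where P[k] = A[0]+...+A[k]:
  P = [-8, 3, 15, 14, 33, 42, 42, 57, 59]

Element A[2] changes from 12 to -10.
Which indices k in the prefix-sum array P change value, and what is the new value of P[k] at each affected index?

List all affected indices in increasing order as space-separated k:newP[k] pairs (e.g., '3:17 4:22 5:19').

P[k] = A[0] + ... + A[k]
P[k] includes A[2] iff k >= 2
Affected indices: 2, 3, ..., 8; delta = -22
  P[2]: 15 + -22 = -7
  P[3]: 14 + -22 = -8
  P[4]: 33 + -22 = 11
  P[5]: 42 + -22 = 20
  P[6]: 42 + -22 = 20
  P[7]: 57 + -22 = 35
  P[8]: 59 + -22 = 37

Answer: 2:-7 3:-8 4:11 5:20 6:20 7:35 8:37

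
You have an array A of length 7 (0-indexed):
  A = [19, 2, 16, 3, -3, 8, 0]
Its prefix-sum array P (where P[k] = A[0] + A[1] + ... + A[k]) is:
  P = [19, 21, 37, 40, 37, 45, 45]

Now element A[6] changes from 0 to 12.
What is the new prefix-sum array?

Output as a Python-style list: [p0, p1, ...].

Change: A[6] 0 -> 12, delta = 12
P[k] for k < 6: unchanged (A[6] not included)
P[k] for k >= 6: shift by delta = 12
  P[0] = 19 + 0 = 19
  P[1] = 21 + 0 = 21
  P[2] = 37 + 0 = 37
  P[3] = 40 + 0 = 40
  P[4] = 37 + 0 = 37
  P[5] = 45 + 0 = 45
  P[6] = 45 + 12 = 57

Answer: [19, 21, 37, 40, 37, 45, 57]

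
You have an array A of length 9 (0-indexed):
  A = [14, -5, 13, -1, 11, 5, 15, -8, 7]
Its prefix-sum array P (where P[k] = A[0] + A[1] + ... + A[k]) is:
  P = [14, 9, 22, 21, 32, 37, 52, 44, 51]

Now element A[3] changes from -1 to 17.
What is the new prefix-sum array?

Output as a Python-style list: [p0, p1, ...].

Answer: [14, 9, 22, 39, 50, 55, 70, 62, 69]

Derivation:
Change: A[3] -1 -> 17, delta = 18
P[k] for k < 3: unchanged (A[3] not included)
P[k] for k >= 3: shift by delta = 18
  P[0] = 14 + 0 = 14
  P[1] = 9 + 0 = 9
  P[2] = 22 + 0 = 22
  P[3] = 21 + 18 = 39
  P[4] = 32 + 18 = 50
  P[5] = 37 + 18 = 55
  P[6] = 52 + 18 = 70
  P[7] = 44 + 18 = 62
  P[8] = 51 + 18 = 69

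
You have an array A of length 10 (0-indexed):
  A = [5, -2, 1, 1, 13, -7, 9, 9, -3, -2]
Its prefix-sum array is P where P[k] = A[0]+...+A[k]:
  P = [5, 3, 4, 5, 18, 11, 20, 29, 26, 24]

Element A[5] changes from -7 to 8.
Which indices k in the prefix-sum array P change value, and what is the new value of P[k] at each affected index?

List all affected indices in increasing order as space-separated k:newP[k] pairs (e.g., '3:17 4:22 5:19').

Answer: 5:26 6:35 7:44 8:41 9:39

Derivation:
P[k] = A[0] + ... + A[k]
P[k] includes A[5] iff k >= 5
Affected indices: 5, 6, ..., 9; delta = 15
  P[5]: 11 + 15 = 26
  P[6]: 20 + 15 = 35
  P[7]: 29 + 15 = 44
  P[8]: 26 + 15 = 41
  P[9]: 24 + 15 = 39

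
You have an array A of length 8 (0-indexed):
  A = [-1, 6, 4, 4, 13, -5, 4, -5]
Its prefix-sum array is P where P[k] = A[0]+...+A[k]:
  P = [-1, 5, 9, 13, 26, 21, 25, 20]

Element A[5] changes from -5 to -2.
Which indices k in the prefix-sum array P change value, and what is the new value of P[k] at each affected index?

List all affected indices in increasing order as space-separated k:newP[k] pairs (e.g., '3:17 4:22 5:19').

P[k] = A[0] + ... + A[k]
P[k] includes A[5] iff k >= 5
Affected indices: 5, 6, ..., 7; delta = 3
  P[5]: 21 + 3 = 24
  P[6]: 25 + 3 = 28
  P[7]: 20 + 3 = 23

Answer: 5:24 6:28 7:23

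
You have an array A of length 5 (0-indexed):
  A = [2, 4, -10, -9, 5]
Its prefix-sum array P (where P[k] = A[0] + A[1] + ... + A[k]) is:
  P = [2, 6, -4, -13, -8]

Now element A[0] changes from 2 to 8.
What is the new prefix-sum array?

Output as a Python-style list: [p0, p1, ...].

Change: A[0] 2 -> 8, delta = 6
P[k] for k < 0: unchanged (A[0] not included)
P[k] for k >= 0: shift by delta = 6
  P[0] = 2 + 6 = 8
  P[1] = 6 + 6 = 12
  P[2] = -4 + 6 = 2
  P[3] = -13 + 6 = -7
  P[4] = -8 + 6 = -2

Answer: [8, 12, 2, -7, -2]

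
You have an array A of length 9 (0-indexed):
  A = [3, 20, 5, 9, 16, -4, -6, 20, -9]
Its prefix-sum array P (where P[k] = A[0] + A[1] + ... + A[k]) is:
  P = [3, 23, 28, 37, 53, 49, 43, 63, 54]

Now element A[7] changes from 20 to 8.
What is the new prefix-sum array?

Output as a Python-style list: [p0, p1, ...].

Change: A[7] 20 -> 8, delta = -12
P[k] for k < 7: unchanged (A[7] not included)
P[k] for k >= 7: shift by delta = -12
  P[0] = 3 + 0 = 3
  P[1] = 23 + 0 = 23
  P[2] = 28 + 0 = 28
  P[3] = 37 + 0 = 37
  P[4] = 53 + 0 = 53
  P[5] = 49 + 0 = 49
  P[6] = 43 + 0 = 43
  P[7] = 63 + -12 = 51
  P[8] = 54 + -12 = 42

Answer: [3, 23, 28, 37, 53, 49, 43, 51, 42]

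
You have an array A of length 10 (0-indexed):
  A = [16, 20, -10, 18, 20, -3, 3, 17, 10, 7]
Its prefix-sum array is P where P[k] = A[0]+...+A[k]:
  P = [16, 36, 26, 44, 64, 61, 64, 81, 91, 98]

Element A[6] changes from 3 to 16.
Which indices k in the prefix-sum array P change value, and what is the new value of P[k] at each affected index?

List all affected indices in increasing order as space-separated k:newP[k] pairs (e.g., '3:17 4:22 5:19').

Answer: 6:77 7:94 8:104 9:111

Derivation:
P[k] = A[0] + ... + A[k]
P[k] includes A[6] iff k >= 6
Affected indices: 6, 7, ..., 9; delta = 13
  P[6]: 64 + 13 = 77
  P[7]: 81 + 13 = 94
  P[8]: 91 + 13 = 104
  P[9]: 98 + 13 = 111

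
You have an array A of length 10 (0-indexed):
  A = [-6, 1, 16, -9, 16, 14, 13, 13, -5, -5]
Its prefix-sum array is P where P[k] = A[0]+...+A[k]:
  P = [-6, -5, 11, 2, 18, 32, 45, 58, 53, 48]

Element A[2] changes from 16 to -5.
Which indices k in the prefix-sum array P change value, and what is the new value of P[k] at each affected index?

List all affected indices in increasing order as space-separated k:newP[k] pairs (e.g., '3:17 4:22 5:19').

P[k] = A[0] + ... + A[k]
P[k] includes A[2] iff k >= 2
Affected indices: 2, 3, ..., 9; delta = -21
  P[2]: 11 + -21 = -10
  P[3]: 2 + -21 = -19
  P[4]: 18 + -21 = -3
  P[5]: 32 + -21 = 11
  P[6]: 45 + -21 = 24
  P[7]: 58 + -21 = 37
  P[8]: 53 + -21 = 32
  P[9]: 48 + -21 = 27

Answer: 2:-10 3:-19 4:-3 5:11 6:24 7:37 8:32 9:27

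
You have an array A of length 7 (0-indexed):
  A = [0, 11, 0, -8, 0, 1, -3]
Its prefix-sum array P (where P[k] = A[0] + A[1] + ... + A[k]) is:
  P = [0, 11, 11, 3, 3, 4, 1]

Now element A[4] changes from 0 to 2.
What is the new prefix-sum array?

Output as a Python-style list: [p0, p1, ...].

Answer: [0, 11, 11, 3, 5, 6, 3]

Derivation:
Change: A[4] 0 -> 2, delta = 2
P[k] for k < 4: unchanged (A[4] not included)
P[k] for k >= 4: shift by delta = 2
  P[0] = 0 + 0 = 0
  P[1] = 11 + 0 = 11
  P[2] = 11 + 0 = 11
  P[3] = 3 + 0 = 3
  P[4] = 3 + 2 = 5
  P[5] = 4 + 2 = 6
  P[6] = 1 + 2 = 3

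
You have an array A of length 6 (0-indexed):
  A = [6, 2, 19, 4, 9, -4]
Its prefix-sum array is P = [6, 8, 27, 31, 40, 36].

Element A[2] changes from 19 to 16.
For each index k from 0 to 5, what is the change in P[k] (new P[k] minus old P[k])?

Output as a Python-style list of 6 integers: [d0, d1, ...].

Answer: [0, 0, -3, -3, -3, -3]

Derivation:
Element change: A[2] 19 -> 16, delta = -3
For k < 2: P[k] unchanged, delta_P[k] = 0
For k >= 2: P[k] shifts by exactly -3
Delta array: [0, 0, -3, -3, -3, -3]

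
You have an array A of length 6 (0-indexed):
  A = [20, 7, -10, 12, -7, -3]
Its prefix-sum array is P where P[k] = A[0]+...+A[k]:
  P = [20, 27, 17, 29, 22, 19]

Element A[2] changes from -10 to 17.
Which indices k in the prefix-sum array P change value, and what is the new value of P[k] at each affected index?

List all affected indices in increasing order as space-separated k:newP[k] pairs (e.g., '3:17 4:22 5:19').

P[k] = A[0] + ... + A[k]
P[k] includes A[2] iff k >= 2
Affected indices: 2, 3, ..., 5; delta = 27
  P[2]: 17 + 27 = 44
  P[3]: 29 + 27 = 56
  P[4]: 22 + 27 = 49
  P[5]: 19 + 27 = 46

Answer: 2:44 3:56 4:49 5:46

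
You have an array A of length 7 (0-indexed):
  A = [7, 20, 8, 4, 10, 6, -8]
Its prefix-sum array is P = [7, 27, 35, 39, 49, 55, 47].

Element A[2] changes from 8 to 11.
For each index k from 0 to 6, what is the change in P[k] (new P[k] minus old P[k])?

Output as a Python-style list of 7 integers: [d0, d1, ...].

Answer: [0, 0, 3, 3, 3, 3, 3]

Derivation:
Element change: A[2] 8 -> 11, delta = 3
For k < 2: P[k] unchanged, delta_P[k] = 0
For k >= 2: P[k] shifts by exactly 3
Delta array: [0, 0, 3, 3, 3, 3, 3]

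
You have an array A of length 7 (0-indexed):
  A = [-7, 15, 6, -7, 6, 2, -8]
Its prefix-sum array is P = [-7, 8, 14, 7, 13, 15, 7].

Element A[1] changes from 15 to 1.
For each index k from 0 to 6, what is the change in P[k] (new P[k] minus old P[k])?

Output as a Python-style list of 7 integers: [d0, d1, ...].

Answer: [0, -14, -14, -14, -14, -14, -14]

Derivation:
Element change: A[1] 15 -> 1, delta = -14
For k < 1: P[k] unchanged, delta_P[k] = 0
For k >= 1: P[k] shifts by exactly -14
Delta array: [0, -14, -14, -14, -14, -14, -14]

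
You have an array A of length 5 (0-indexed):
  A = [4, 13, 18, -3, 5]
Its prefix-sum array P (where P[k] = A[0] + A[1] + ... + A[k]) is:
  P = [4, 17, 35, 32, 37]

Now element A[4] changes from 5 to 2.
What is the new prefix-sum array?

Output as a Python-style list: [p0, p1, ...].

Change: A[4] 5 -> 2, delta = -3
P[k] for k < 4: unchanged (A[4] not included)
P[k] for k >= 4: shift by delta = -3
  P[0] = 4 + 0 = 4
  P[1] = 17 + 0 = 17
  P[2] = 35 + 0 = 35
  P[3] = 32 + 0 = 32
  P[4] = 37 + -3 = 34

Answer: [4, 17, 35, 32, 34]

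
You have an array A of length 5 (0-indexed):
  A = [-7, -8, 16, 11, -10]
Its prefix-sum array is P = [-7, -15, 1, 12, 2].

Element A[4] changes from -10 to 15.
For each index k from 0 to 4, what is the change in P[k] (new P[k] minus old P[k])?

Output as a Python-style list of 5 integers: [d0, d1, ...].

Answer: [0, 0, 0, 0, 25]

Derivation:
Element change: A[4] -10 -> 15, delta = 25
For k < 4: P[k] unchanged, delta_P[k] = 0
For k >= 4: P[k] shifts by exactly 25
Delta array: [0, 0, 0, 0, 25]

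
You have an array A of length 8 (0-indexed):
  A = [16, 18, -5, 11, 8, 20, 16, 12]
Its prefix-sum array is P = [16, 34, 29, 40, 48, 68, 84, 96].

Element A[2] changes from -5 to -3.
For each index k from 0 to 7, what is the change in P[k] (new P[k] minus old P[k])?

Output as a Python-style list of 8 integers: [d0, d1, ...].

Answer: [0, 0, 2, 2, 2, 2, 2, 2]

Derivation:
Element change: A[2] -5 -> -3, delta = 2
For k < 2: P[k] unchanged, delta_P[k] = 0
For k >= 2: P[k] shifts by exactly 2
Delta array: [0, 0, 2, 2, 2, 2, 2, 2]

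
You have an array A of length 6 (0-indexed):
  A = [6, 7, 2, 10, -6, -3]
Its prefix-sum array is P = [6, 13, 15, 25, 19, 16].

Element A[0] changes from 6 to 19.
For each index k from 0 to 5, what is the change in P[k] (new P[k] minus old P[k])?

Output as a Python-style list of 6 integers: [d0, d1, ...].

Element change: A[0] 6 -> 19, delta = 13
For k < 0: P[k] unchanged, delta_P[k] = 0
For k >= 0: P[k] shifts by exactly 13
Delta array: [13, 13, 13, 13, 13, 13]

Answer: [13, 13, 13, 13, 13, 13]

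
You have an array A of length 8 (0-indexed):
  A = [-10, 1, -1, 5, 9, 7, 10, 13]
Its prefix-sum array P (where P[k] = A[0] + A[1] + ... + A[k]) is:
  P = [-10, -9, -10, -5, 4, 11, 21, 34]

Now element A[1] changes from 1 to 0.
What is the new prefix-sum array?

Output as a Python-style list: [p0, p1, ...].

Answer: [-10, -10, -11, -6, 3, 10, 20, 33]

Derivation:
Change: A[1] 1 -> 0, delta = -1
P[k] for k < 1: unchanged (A[1] not included)
P[k] for k >= 1: shift by delta = -1
  P[0] = -10 + 0 = -10
  P[1] = -9 + -1 = -10
  P[2] = -10 + -1 = -11
  P[3] = -5 + -1 = -6
  P[4] = 4 + -1 = 3
  P[5] = 11 + -1 = 10
  P[6] = 21 + -1 = 20
  P[7] = 34 + -1 = 33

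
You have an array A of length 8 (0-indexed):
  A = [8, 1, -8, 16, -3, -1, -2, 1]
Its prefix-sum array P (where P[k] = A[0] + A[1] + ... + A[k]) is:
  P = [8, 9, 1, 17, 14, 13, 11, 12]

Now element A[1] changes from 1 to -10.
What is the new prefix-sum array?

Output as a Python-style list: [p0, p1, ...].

Change: A[1] 1 -> -10, delta = -11
P[k] for k < 1: unchanged (A[1] not included)
P[k] for k >= 1: shift by delta = -11
  P[0] = 8 + 0 = 8
  P[1] = 9 + -11 = -2
  P[2] = 1 + -11 = -10
  P[3] = 17 + -11 = 6
  P[4] = 14 + -11 = 3
  P[5] = 13 + -11 = 2
  P[6] = 11 + -11 = 0
  P[7] = 12 + -11 = 1

Answer: [8, -2, -10, 6, 3, 2, 0, 1]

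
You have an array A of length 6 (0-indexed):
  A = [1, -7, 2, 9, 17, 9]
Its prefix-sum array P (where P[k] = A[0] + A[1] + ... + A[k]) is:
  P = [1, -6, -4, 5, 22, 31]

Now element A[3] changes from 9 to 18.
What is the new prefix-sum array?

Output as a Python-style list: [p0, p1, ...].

Answer: [1, -6, -4, 14, 31, 40]

Derivation:
Change: A[3] 9 -> 18, delta = 9
P[k] for k < 3: unchanged (A[3] not included)
P[k] for k >= 3: shift by delta = 9
  P[0] = 1 + 0 = 1
  P[1] = -6 + 0 = -6
  P[2] = -4 + 0 = -4
  P[3] = 5 + 9 = 14
  P[4] = 22 + 9 = 31
  P[5] = 31 + 9 = 40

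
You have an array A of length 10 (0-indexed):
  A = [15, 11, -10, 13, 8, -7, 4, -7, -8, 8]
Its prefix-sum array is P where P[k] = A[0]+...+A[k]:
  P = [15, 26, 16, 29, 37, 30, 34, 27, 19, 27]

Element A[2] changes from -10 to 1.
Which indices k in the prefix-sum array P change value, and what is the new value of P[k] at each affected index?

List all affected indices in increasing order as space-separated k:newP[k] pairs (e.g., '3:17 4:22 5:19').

P[k] = A[0] + ... + A[k]
P[k] includes A[2] iff k >= 2
Affected indices: 2, 3, ..., 9; delta = 11
  P[2]: 16 + 11 = 27
  P[3]: 29 + 11 = 40
  P[4]: 37 + 11 = 48
  P[5]: 30 + 11 = 41
  P[6]: 34 + 11 = 45
  P[7]: 27 + 11 = 38
  P[8]: 19 + 11 = 30
  P[9]: 27 + 11 = 38

Answer: 2:27 3:40 4:48 5:41 6:45 7:38 8:30 9:38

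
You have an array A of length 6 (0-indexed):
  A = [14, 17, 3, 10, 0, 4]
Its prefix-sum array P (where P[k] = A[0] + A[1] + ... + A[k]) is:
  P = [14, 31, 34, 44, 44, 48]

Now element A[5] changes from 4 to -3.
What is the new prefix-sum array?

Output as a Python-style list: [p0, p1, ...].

Change: A[5] 4 -> -3, delta = -7
P[k] for k < 5: unchanged (A[5] not included)
P[k] for k >= 5: shift by delta = -7
  P[0] = 14 + 0 = 14
  P[1] = 31 + 0 = 31
  P[2] = 34 + 0 = 34
  P[3] = 44 + 0 = 44
  P[4] = 44 + 0 = 44
  P[5] = 48 + -7 = 41

Answer: [14, 31, 34, 44, 44, 41]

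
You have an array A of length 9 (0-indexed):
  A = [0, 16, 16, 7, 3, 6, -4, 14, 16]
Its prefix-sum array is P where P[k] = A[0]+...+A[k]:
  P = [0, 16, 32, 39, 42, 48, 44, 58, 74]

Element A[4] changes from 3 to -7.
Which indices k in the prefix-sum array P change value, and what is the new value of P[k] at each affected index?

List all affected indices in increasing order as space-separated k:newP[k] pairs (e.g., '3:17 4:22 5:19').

Answer: 4:32 5:38 6:34 7:48 8:64

Derivation:
P[k] = A[0] + ... + A[k]
P[k] includes A[4] iff k >= 4
Affected indices: 4, 5, ..., 8; delta = -10
  P[4]: 42 + -10 = 32
  P[5]: 48 + -10 = 38
  P[6]: 44 + -10 = 34
  P[7]: 58 + -10 = 48
  P[8]: 74 + -10 = 64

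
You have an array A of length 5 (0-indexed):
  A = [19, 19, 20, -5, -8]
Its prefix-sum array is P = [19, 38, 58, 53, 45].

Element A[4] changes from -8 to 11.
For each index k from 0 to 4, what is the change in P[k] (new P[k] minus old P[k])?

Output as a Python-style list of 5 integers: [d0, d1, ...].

Element change: A[4] -8 -> 11, delta = 19
For k < 4: P[k] unchanged, delta_P[k] = 0
For k >= 4: P[k] shifts by exactly 19
Delta array: [0, 0, 0, 0, 19]

Answer: [0, 0, 0, 0, 19]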